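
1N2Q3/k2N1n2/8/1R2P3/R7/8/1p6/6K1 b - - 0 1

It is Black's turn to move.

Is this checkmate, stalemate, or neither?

Black to move; black king on a7.
In check: yes, from the white rook on a4.
King squares — a6: attacked by Ra4; b6: attacked by Rb5; b7: attacked by Rb5; a8: attacked by Ra4; b8: attacked by Rb5.
Legal moves for Black: none.
In check with no legal moves → checkmate.

checkmate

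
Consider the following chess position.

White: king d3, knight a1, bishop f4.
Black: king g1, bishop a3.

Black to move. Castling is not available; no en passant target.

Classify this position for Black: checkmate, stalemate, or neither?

Black to move; black king on g1.
In check: no.
Legal moves for Black: Bf8, Be7, Bd6, Bc5, Bb4, Bb2, Bc1, Kg2, Kf2, Kh1, Kf1.
Black has 11 legal moves and is not in check → neither.

neither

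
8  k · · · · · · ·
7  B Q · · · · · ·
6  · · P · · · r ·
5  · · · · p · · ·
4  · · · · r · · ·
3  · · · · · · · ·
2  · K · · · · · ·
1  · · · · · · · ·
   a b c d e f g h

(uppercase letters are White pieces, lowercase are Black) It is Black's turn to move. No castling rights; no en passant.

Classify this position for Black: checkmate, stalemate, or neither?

Black to move; black king on a8.
In check: yes, from the white queen on b7.
King squares — a7: attacked by Qb7; b7: attacked by Pc6; b8: attacked by Ba7.
Legal moves for Black: none.
In check with no legal moves → checkmate.

checkmate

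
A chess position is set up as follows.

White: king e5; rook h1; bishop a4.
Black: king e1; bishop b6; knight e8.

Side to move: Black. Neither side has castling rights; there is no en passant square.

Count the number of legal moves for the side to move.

4

Black to move; king on e1.
In check: yes, from the white rook on h1.
Legal moves: Kf2, Ke2, Kd2, Bg1.
Count: 4.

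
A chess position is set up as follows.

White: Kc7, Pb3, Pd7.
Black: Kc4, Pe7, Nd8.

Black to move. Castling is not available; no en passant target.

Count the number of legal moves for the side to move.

8

Black to move; king on c4.
In check: yes, from the white pawn on b3.
Legal moves: Kd5, Kc5, Kb5, Kd4, Kb4, Kd3, Kc3, Kxb3.
Count: 8.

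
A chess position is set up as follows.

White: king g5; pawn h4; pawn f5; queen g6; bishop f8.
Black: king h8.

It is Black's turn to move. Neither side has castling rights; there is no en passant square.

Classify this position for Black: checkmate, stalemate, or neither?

Black to move; black king on h8.
In check: no.
King squares — g7: attacked by Qg6; h7: attacked by Qg6; g8: attacked by Qg6.
Legal moves for Black: none.
Not in check and no legal moves → stalemate.

stalemate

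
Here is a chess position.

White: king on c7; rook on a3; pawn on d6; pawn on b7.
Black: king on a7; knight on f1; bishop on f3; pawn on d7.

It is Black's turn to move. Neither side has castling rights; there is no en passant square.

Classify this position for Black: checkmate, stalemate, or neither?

Black to move; black king on a7.
In check: yes, from the white rook on a3.
King squares — a6: attacked by Ra3; b6: attacked by Kc7; b7: attacked by Kc7; a8: attacked by Ra3; b8: attacked by Kc7.
Legal moves for Black: none.
In check with no legal moves → checkmate.

checkmate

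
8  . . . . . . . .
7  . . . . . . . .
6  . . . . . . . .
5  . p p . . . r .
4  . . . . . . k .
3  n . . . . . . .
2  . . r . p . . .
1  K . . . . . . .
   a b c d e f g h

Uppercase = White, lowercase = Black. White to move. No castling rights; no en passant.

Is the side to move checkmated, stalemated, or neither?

White to move; white king on a1.
In check: no.
King squares — b1: attacked by Na3; a2: attacked by Rc2; b2: attacked by Rc2.
Legal moves for White: none.
Not in check and no legal moves → stalemate.

stalemate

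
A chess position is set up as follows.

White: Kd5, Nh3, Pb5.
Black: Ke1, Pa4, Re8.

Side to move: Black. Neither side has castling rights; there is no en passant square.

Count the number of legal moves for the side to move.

Black to move; king on e1.
In check: no.
Legal moves: Rh8, Rg8, Rf8, Rd8+, Rc8, Rb8, Ra8, Re7, Re6, Re5+, Re4, Re3, Re2, Ke2, Kd2, Kf1, Kd1, a3.
Count: 18.

18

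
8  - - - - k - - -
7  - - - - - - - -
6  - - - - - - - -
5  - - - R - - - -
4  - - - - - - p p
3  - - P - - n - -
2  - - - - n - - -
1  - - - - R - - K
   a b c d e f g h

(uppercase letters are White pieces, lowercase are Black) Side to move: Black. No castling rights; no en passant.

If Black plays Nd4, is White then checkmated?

After Nd4: white king on h1; in check: no.
White is not in check, so this cannot be checkmate.

no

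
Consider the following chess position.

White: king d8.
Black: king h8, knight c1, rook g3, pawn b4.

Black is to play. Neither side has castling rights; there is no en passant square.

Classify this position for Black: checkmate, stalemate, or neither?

neither

Black to move; black king on h8.
In check: no.
Legal moves for Black include: Kg8, Kh7, Kg7, Rg8+, Rg7, Rg6, Rg5, Rg4, Rh3, Rf3, Re3, Rd3+, Rc3, Rb3, Ra3, Rg2, Rg1, Nd3, ... (list truncated; more exist).
Black has legal moves and is not in check → neither.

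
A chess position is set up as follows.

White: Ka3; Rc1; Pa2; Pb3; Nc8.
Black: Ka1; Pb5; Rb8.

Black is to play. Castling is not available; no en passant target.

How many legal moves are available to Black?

Black to move; king on a1.
In check: yes, from the white rook on c1.
Legal moves: none.
Count: 0.

0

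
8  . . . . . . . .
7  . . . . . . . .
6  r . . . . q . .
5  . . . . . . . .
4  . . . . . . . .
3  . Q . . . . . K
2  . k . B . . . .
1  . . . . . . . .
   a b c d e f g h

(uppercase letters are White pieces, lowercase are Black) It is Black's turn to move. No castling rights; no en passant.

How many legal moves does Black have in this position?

Black to move; king on b2.
In check: yes, from the white queen on b3.
Legal moves: Kxb3, Ka1.
Count: 2.

2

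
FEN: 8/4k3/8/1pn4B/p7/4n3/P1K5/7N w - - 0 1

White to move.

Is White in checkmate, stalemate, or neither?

White to move; white king on c2.
In check: yes, from the black knight on e3.
King squares — b1: available; c1: available; d1: attacked by Ne3; b2: available; d2: available; b3: attacked by Pa4; c3: available; d3: attacked by Nc5.
Legal moves for White: Kc3, Kd2, Kb2, Kc1, Kb1.
White is in check but has 5 legal moves → neither.

neither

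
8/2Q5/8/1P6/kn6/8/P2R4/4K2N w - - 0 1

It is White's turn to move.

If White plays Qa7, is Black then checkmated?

no

After Qa7: black king on a4; in check: yes, from the white queen on a7.
Black has 2 legal replies: Kxb5, Na6.
In check but a legal move exists → not checkmate.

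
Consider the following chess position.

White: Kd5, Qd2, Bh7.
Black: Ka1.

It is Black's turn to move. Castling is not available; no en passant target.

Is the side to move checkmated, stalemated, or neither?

stalemate

Black to move; black king on a1.
In check: no.
King squares — b1: attacked by Bh7; a2: attacked by Qd2; b2: attacked by Qd2.
Legal moves for Black: none.
Not in check and no legal moves → stalemate.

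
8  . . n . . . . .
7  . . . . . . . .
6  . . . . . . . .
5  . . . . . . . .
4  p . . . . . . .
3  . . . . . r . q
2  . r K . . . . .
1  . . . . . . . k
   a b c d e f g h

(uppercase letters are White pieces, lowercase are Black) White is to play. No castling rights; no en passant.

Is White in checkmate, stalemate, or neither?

White to move; white king on c2.
In check: yes, from the black rook on b2.
Legal moves for White: Kxb2, Kd1, Kc1.
White is in check but has 3 legal moves → neither.

neither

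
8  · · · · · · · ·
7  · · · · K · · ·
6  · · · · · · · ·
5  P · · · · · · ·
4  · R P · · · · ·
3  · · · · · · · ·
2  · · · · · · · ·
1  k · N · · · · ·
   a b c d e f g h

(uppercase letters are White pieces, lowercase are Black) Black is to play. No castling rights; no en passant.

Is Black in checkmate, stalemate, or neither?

Black to move; black king on a1.
In check: no.
King squares — b1: attacked by Rb4; a2: attacked by Nc1; b2: attacked by Rb4.
Legal moves for Black: none.
Not in check and no legal moves → stalemate.

stalemate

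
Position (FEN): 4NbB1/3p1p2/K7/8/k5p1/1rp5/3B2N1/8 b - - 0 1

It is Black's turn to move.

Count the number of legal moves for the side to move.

Black to move; king on a4.
In check: no.
Legal moves: Bg7, Be7, Bh6, Bd6, Bc5, Bb4, Ba3, Kb4, Ka3, Rb8, Rb7, Rb6+, Rb5, Rb4, Ra3, Rb2, Rb1, cxd2, f6, d6, g3, c2, f5, d5.
Count: 24.

24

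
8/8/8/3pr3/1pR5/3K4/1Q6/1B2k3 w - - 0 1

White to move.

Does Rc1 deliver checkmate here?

yes

After Rc1: black king on e1; in check: yes, from the white rook on c1.
King squares — d1: attacked by Rc1; f1: attacked by Rc1; d2: attacked by Qb2; e2: attacked by Qb2; f2: attacked by Qb2.
Black has no legal moves → checkmate.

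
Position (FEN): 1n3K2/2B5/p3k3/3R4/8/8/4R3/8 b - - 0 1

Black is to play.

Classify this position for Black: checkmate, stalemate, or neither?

neither

Black to move; black king on e6.
In check: yes, from the white rook on e2.
King squares — d5: available; e5: attacked by Re2; f5: attacked by Rd5; d6: attacked by Rd5; f6: available; d7: attacked by Rd5; e7: attacked by Re2; f7: attacked by Kf8.
Legal moves for Black: Kf6, Kxd5.
Black is in check but has 2 legal moves → neither.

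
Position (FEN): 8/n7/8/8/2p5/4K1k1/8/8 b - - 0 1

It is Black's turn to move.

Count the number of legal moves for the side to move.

Black to move; king on g3.
In check: no.
Legal moves: Nc8, Nc6, Nb5, Kh4, Kg4, Kh3, Kh2, Kg2, c3.
Count: 9.

9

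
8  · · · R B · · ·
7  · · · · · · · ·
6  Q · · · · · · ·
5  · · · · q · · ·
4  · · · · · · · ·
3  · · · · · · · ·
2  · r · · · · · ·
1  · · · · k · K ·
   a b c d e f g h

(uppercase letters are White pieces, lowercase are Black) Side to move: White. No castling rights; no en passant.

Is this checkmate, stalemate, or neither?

neither

White to move; white king on g1.
In check: no.
Legal moves for White include: Bf7, Bd7, Bg6, Bc6, Bh5, Bb5, Ba4, Rc8, Rb8, Ra8, Rd7, Rd6, Rd5, Rd4, Rd3, Rd2, Rd1+, Qc8, ... (list truncated; more exist).
White has legal moves and is not in check → neither.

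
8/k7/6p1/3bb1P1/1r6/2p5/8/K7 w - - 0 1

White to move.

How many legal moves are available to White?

0

White to move; king on a1.
In check: no.
Legal moves: none.
Count: 0.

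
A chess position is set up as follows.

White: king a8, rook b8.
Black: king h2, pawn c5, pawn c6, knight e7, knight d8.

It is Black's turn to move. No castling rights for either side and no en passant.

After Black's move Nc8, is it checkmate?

no

After Nc8: white king on a8; in check: no.
White is not in check, so this cannot be checkmate.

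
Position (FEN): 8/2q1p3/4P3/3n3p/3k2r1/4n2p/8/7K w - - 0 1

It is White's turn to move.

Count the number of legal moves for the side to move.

0

White to move; king on h1.
In check: no.
Legal moves: none.
Count: 0.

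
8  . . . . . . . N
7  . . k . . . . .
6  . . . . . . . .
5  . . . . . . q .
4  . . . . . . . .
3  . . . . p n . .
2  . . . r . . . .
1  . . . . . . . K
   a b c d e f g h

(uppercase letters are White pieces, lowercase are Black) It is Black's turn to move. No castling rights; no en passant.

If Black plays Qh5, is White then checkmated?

After Qh5: white king on h1; in check: yes, from the black queen on h5.
King squares — g1: attacked by Nf3; g2: attacked by Rd2; h2: attacked by Rd2.
White has no legal moves → checkmate.

yes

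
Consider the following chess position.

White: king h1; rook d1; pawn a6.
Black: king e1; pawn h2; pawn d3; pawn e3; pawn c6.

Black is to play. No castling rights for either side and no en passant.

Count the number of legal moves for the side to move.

Black to move; king on e1.
In check: yes, from the white rook on d1.
Legal moves: Kf2, Ke2, Kxd1.
Count: 3.

3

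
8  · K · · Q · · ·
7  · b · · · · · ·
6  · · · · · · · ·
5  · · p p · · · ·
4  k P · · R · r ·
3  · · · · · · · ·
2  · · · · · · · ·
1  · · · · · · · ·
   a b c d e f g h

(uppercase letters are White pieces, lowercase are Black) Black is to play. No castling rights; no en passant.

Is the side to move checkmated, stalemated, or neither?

neither

Black to move; black king on a4.
In check: yes, from the white queen on e8.
Legal moves for Black: Kb3, Ka3, Bc6.
Black is in check but has 3 legal moves → neither.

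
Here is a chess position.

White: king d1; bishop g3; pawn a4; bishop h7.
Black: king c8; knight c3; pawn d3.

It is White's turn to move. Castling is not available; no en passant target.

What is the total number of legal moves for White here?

3

White to move; king on d1.
In check: yes, from the black knight on c3.
Legal moves: Kd2, Ke1, Kc1.
Count: 3.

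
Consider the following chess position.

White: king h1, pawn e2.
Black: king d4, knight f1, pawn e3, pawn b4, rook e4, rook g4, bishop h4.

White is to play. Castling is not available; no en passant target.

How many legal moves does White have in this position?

White to move; king on h1.
In check: no.
Legal moves: none.
Count: 0.

0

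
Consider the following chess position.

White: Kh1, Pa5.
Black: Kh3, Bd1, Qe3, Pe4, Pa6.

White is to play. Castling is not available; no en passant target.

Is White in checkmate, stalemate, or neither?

White to move; white king on h1.
In check: no.
King squares — g1: attacked by Qe3; g2: attacked by Kh3; h2: attacked by Kh3.
Legal moves for White: none.
Not in check and no legal moves → stalemate.

stalemate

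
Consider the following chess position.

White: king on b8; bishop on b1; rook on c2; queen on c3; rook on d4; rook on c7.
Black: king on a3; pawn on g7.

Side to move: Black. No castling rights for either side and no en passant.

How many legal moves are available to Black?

Black to move; king on a3.
In check: yes, from the white queen on c3.
Legal moves: none.
Count: 0.

0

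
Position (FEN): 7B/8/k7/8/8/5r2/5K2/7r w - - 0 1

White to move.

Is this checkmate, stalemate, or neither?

neither

White to move; white king on f2.
In check: yes, from the black rook on f3.
Legal moves for White: Kxf3, Kg2, Ke2.
White is in check but has 3 legal moves → neither.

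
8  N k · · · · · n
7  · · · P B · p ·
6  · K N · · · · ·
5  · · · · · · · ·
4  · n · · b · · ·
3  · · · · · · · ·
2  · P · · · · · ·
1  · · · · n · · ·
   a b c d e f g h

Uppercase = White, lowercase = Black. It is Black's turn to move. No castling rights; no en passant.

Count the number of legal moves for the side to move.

3

Black to move; king on b8.
In check: yes, from the white knight on c6.
Legal moves: Kxa8, Bxc6, Nxc6.
Count: 3.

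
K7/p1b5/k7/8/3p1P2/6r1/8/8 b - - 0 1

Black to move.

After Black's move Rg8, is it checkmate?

yes

After Rg8: white king on a8; in check: yes, from the black rook on g8.
King squares — a7: attacked by Ka6; b7: attacked by Ka6; b8: attacked by Bc7.
White has no legal moves → checkmate.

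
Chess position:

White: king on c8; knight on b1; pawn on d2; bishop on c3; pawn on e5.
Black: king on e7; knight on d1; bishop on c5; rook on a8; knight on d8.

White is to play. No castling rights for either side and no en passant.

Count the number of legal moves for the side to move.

White to move; king on c8.
In check: yes, from the black rook on a8.
Legal moves: Kc7.
Count: 1.

1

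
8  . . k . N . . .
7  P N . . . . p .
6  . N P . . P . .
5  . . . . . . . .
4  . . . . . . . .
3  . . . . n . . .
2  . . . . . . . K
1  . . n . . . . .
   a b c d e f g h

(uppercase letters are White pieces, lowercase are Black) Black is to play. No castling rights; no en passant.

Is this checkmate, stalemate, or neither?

checkmate

Black to move; black king on c8.
In check: yes, from the white knight on b6.
King squares — b7: attacked by Pc6; c7: attacked by Ne8; d7: attacked by Nb6; b8: attacked by Pa7; d8: attacked by Nb7.
Legal moves for Black: none.
In check with no legal moves → checkmate.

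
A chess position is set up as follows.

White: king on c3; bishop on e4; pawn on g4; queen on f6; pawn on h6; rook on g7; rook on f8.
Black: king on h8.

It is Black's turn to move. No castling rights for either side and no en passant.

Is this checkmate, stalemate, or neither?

checkmate

Black to move; black king on h8.
In check: yes, from the white rook on f8.
King squares — g7: attacked by Qf6; h7: attacked by Be4; g8: attacked by Rg7.
Legal moves for Black: none.
In check with no legal moves → checkmate.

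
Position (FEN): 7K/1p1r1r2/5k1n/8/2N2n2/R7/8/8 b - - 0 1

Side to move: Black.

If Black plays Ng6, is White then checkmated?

yes

After Ng6: white king on h8; in check: yes, from the black knight on g6.
King squares — g7: attacked by Kf6; h7: attacked by Rf7; g8: attacked by Nh6.
White has no legal moves → checkmate.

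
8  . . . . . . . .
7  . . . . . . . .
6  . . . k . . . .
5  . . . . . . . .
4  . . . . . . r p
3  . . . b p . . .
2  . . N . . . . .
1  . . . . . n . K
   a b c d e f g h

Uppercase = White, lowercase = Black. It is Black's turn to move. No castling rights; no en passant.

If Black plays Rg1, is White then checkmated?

no

After Rg1: white king on h1; in check: yes, from the black rook on g1.
White has 1 legal reply: Kxg1.
In check but a legal move exists → not checkmate.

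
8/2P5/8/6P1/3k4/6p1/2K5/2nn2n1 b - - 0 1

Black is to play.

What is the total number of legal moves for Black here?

18

Black to move; king on d4.
In check: no.
Legal moves: Ke5, Kd5, Kc5, Ke4, Kc4, Ke3, Nh3, Nf3, Nge2, Ne3+, Nc3, Nf2, Nb2, Nd3, Nb3, Nce2, Na2, g2.
Count: 18.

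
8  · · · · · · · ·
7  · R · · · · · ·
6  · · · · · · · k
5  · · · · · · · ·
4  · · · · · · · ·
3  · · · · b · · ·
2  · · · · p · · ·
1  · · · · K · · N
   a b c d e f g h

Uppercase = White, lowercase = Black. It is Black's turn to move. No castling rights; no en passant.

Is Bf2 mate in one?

After Bf2: white king on e1; in check: yes, from the black bishop on f2.
White has 4 legal replies: Kxf2, Kxe2, Kd2, Nxf2.
In check but a legal move exists → not checkmate.

no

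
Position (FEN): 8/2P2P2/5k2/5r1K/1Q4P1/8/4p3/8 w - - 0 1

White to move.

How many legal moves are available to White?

White to move; king on h5.
In check: yes, from the black rook on f5.
Legal moves: Kh6, Kh4, gxf5, g5+.
Count: 4.

4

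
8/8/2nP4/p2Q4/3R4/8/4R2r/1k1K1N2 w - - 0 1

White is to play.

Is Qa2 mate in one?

After Qa2: black king on b1; in check: yes, from the white queen on a2.
King squares — a1: attacked by Qa2; c1: attacked by Kd1; a2: attacked by Re2; b2: attacked by Qa2; c2: attacked by Kd1.
Black has no legal moves → checkmate.

yes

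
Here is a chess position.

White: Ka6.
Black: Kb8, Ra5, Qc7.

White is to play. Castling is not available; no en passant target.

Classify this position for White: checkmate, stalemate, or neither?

checkmate

White to move; white king on a6.
In check: yes, from the black rook on a5.
King squares — a5: attacked by Qc7; b5: attacked by Ra5; b6: attacked by Qc7; a7: attacked by Ra5; b7: attacked by Qc7.
Legal moves for White: none.
In check with no legal moves → checkmate.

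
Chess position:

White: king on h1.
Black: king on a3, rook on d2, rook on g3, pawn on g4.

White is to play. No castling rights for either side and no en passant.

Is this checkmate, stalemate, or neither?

stalemate

White to move; white king on h1.
In check: no.
King squares — g1: attacked by Rg3; g2: attacked by Rd2; h2: attacked by Rd2.
Legal moves for White: none.
Not in check and no legal moves → stalemate.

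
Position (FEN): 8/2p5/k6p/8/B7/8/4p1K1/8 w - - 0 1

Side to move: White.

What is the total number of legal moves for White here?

White to move; king on g2.
In check: no.
Legal moves: Be8, Bd7, Bc6, Bb5+, Bb3, Bc2, Bd1, Kh3, Kg3, Kf3, Kh2, Kf2, Kh1, Kg1.
Count: 14.

14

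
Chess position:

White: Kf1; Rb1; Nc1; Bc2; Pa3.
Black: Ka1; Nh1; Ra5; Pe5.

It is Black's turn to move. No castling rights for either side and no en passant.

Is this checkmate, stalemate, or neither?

checkmate

Black to move; black king on a1.
In check: yes, from the white rook on b1.
King squares — b1: attacked by Bc2; a2: attacked by Nc1; b2: attacked by Rb1.
Legal moves for Black: none.
In check with no legal moves → checkmate.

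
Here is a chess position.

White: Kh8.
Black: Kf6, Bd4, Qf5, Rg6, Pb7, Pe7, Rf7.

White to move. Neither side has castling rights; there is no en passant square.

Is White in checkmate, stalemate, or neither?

White to move; white king on h8.
In check: no.
King squares — g7: attacked by Kf6; h7: attacked by Rf7; g8: attacked by Rg6.
Legal moves for White: none.
Not in check and no legal moves → stalemate.

stalemate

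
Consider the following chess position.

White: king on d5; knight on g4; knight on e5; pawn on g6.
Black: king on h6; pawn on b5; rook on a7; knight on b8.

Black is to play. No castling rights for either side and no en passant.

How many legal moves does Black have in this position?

3

Black to move; king on h6.
In check: yes, from the white knight on g4.
Legal moves: Kg7, Kh5, Kg5.
Count: 3.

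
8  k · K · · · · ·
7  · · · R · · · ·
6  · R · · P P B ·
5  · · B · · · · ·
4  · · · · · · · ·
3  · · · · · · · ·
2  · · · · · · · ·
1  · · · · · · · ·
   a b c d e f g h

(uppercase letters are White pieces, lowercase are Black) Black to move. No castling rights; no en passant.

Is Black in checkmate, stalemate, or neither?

Black to move; black king on a8.
In check: no.
King squares — a7: attacked by Rd7; b7: attacked by Rb6; b8: attacked by Rb6.
Legal moves for Black: none.
Not in check and no legal moves → stalemate.

stalemate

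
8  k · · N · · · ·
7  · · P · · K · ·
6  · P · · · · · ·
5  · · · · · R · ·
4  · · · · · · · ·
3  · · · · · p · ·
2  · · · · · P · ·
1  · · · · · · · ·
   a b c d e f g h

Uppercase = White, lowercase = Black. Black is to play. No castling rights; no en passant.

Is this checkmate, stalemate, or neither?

Black to move; black king on a8.
In check: no.
King squares — a7: attacked by Pb6; b7: attacked by Nd8; b8: attacked by Pc7.
Legal moves for Black: none.
Not in check and no legal moves → stalemate.

stalemate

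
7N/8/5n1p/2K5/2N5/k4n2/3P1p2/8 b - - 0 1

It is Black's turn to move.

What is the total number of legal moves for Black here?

Black to move; king on a3.
In check: yes, from the white knight on c4.
Legal moves: Ka4, Kb3, Ka2.
Count: 3.

3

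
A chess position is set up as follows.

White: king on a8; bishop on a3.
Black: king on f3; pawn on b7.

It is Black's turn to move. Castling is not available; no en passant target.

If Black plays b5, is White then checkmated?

After b5: white king on a8; in check: no.
White is not in check, so this cannot be checkmate.

no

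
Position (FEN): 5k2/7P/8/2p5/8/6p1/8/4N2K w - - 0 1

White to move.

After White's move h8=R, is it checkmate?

no

After h8=R: black king on f8; in check: yes, from the white rook on h8.
Black has 3 legal replies: Kg7, Kf7, Ke7.
In check but a legal move exists → not checkmate.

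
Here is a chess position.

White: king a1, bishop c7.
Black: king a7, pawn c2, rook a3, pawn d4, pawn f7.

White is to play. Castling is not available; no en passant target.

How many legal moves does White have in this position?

1

White to move; king on a1.
In check: yes, from the black rook on a3.
Legal moves: Kb2.
Count: 1.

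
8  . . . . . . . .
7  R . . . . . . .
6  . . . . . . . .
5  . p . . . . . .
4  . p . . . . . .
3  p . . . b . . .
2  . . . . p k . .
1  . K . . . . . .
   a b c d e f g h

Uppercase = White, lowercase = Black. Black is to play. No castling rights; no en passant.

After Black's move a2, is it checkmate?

After a2: white king on b1; in check: yes, from the black pawn on a2.
White has 5 legal replies: Kc2, Kb2, Kxa2, Ka1, Rxa2.
In check but a legal move exists → not checkmate.

no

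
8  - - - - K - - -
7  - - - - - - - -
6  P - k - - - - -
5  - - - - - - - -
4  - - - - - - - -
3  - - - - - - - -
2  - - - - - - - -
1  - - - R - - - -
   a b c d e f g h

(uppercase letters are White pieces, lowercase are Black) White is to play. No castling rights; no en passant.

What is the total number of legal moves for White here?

White to move; king on e8.
In check: no.
Legal moves: Kf8, Kd8, Kf7, Ke7, Rd8, Rd7, Rd6+, Rd5, Rd4, Rd3, Rd2, Rh1, Rg1, Rf1, Re1, Rc1+, Rb1, Ra1, a7.
Count: 19.

19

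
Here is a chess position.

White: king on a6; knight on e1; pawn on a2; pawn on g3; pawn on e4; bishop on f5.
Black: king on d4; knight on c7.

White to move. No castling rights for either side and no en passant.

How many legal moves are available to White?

4

White to move; king on a6.
In check: yes, from the black knight on c7.
Legal moves: Kb7, Ka7, Kb6, Ka5.
Count: 4.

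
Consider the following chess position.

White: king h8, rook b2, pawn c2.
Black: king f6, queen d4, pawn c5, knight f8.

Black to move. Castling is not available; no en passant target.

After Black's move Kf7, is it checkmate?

yes

After Kf7: white king on h8; in check: yes, from the black queen on d4.
King squares — g7: attacked by Qd4; h7: attacked by Nf8; g8: attacked by Kf7.
White has no legal moves → checkmate.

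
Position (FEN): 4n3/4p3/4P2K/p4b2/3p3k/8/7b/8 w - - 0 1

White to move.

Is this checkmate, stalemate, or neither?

stalemate

White to move; white king on h6.
In check: no.
King squares — g5: attacked by Kh4; h5: attacked by Kh4; g6: attacked by Bf5; g7: attacked by Ne8; h7: attacked by Bf5.
Legal moves for White: none.
Not in check and no legal moves → stalemate.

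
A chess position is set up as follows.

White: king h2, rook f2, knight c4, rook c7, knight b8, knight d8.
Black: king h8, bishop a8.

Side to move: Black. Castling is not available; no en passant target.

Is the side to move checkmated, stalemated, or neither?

neither

Black to move; black king on h8.
In check: no.
Legal moves for Black: Kg8, Bb7, Bc6, Bd5, Be4, Bf3, Bg2, Bh1.
Black has 8 legal moves and is not in check → neither.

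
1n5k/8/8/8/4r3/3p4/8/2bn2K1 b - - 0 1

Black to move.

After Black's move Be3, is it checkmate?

no

After Be3: white king on g1; in check: yes, from the black bishop on e3.
White has 4 legal replies: Kh2, Kg2, Kh1, Kf1.
In check but a legal move exists → not checkmate.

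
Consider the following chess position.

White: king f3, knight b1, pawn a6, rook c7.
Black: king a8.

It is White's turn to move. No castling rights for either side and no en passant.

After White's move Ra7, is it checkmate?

After Ra7: black king on a8; in check: yes, from the white rook on a7.
Black has 2 legal replies: Kb8, Kxa7.
In check but a legal move exists → not checkmate.

no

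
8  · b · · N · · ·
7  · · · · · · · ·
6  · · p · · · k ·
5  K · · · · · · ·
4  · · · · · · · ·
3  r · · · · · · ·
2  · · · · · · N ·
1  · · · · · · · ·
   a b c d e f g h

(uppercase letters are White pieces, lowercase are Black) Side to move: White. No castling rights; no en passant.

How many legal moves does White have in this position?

2

White to move; king on a5.
In check: yes, from the black rook on a3.
Legal moves: Kb6, Kb4.
Count: 2.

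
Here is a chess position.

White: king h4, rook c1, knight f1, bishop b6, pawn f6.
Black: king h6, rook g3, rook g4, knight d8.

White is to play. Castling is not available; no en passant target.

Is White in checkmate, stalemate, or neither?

checkmate

White to move; white king on h4.
In check: yes, from the black rook on g4.
King squares — g3: attacked by Rg4; h3: attacked by Rg3; g4: attacked by Rg3; g5: attacked by Rg4; h5: attacked by Kh6.
Legal moves for White: none.
In check with no legal moves → checkmate.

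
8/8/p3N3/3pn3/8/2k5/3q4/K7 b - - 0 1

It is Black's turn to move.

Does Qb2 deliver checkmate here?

After Qb2: white king on a1; in check: yes, from the black queen on b2.
King squares — b1: attacked by Qb2; a2: attacked by Qb2; b2: attacked by Kc3.
White has no legal moves → checkmate.

yes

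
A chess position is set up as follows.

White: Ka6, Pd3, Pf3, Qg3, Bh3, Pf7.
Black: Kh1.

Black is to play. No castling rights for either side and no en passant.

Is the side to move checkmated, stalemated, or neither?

stalemate

Black to move; black king on h1.
In check: no.
King squares — g1: attacked by Qg3; g2: attacked by Qg3; h2: attacked by Qg3.
Legal moves for Black: none.
Not in check and no legal moves → stalemate.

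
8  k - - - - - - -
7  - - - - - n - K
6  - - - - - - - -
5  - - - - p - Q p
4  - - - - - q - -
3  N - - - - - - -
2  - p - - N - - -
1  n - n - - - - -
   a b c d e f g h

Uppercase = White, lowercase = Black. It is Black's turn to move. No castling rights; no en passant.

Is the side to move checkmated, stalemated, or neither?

Black to move; black king on a8.
In check: no.
Legal moves for Black include: Kb8, Kb7, Ka7, Nh8, Nd8, Nh6, Nd6, Nxg5+, Qf6, Qxg5, Qf5+, Qh4, Qg4, Qe4+, Qd4, Qc4, Qb4, Qa4, ... (list truncated; more exist).
Black has legal moves and is not in check → neither.

neither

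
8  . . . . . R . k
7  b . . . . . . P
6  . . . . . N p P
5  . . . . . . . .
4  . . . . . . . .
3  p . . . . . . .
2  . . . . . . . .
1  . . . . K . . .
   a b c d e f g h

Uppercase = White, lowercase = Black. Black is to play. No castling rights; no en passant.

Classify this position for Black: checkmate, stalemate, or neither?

checkmate

Black to move; black king on h8.
In check: yes, from the white rook on f8.
King squares — g7: attacked by Ph6; h7: attacked by Nf6; g8: attacked by Nf6.
Legal moves for Black: none.
In check with no legal moves → checkmate.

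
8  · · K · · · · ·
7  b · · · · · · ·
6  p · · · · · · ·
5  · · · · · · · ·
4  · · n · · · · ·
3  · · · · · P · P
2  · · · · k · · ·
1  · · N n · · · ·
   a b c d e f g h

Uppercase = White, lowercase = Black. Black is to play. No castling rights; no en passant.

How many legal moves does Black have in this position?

6

Black to move; king on e2.
In check: yes, from the white knight on c1.
Legal moves: Kxf3, Ke3, Kf2, Kd2, Kf1, Ke1.
Count: 6.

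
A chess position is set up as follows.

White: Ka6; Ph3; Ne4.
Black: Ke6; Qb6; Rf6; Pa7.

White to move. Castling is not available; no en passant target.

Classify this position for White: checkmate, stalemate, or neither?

checkmate

White to move; white king on a6.
In check: yes, from the black queen on b6.
King squares — a5: attacked by Qb6; b5: attacked by Qb6; b6: attacked by Pa7; a7: attacked by Qb6; b7: attacked by Qb6.
Legal moves for White: none.
In check with no legal moves → checkmate.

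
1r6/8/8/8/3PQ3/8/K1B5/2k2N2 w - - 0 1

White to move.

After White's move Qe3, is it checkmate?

no

After Qe3: black king on c1; in check: yes, from the white queen on e3.
Black has 1 legal reply: Kxc2.
In check but a legal move exists → not checkmate.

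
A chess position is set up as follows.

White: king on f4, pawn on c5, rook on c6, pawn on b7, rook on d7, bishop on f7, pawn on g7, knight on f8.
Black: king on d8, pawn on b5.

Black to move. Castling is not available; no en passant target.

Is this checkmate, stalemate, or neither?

Black to move; black king on d8.
In check: yes, from the white rook on d7.
King squares — c7: attacked by Rc6; d7: attacked by Nf8; e7: attacked by Rd7; c8: attacked by Rc6; e8: attacked by Bf7.
Legal moves for Black: none.
In check with no legal moves → checkmate.

checkmate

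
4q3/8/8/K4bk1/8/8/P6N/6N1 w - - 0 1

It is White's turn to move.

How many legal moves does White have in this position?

11

White to move; king on a5.
In check: no.
Legal moves: Kb6, Ka6, Kb4, Ng4, Nhf3+, Nf1, Nh3+, Ngf3+, Ne2, a3, a4.
Count: 11.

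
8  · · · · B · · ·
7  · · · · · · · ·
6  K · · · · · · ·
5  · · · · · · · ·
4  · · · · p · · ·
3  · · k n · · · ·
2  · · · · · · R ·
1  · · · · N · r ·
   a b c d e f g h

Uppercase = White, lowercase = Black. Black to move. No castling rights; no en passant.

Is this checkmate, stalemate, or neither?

neither

Black to move; black king on c3.
In check: no.
Legal moves for Black: Ne5, Nc5+, Nf4, Nb4+, Nf2, Nb2, Nxe1, Nc1, Kd4, Kc4, Kb4, Kb3, Rxg2, Rh1, Rf1, Rxe1, e3.
Black has 17 legal moves and is not in check → neither.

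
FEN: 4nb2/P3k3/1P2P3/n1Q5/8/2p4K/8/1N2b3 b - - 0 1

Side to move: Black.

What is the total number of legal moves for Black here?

4

Black to move; king on e7.
In check: yes, from the white queen on c5.
Legal moves: Kd8, Kf6, Kxe6, Nd6.
Count: 4.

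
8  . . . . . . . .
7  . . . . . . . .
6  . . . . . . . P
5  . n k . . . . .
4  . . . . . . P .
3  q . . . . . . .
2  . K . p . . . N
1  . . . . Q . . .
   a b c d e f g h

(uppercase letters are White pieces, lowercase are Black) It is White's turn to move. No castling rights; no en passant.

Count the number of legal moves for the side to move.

2

White to move; king on b2.
In check: yes, from the black queen on a3.
Legal moves: Kc2, Kb1.
Count: 2.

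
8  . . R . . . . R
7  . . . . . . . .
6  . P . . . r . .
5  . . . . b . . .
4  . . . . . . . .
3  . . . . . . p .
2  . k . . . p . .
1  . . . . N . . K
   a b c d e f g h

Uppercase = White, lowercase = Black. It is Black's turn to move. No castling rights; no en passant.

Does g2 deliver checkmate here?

no

After g2: white king on h1; in check: yes, from the black pawn on g2.
White has 2 legal replies: Kxg2, Nxg2.
In check but a legal move exists → not checkmate.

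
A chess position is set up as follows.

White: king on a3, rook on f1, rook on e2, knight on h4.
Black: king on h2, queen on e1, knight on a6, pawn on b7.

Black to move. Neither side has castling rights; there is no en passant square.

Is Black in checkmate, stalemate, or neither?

Black to move; black king on h2.
In check: yes, from the white rook on e2.
Legal moves for Black: Kh3, Kg3, Qf2, Qxe2.
Black is in check but has 4 legal moves → neither.

neither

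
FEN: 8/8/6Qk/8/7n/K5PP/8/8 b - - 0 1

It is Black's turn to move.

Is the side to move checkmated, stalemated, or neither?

neither

Black to move; black king on h6.
In check: yes, from the white queen on g6.
Legal moves for Black: Kxg6, Nxg6.
Black is in check but has 2 legal moves → neither.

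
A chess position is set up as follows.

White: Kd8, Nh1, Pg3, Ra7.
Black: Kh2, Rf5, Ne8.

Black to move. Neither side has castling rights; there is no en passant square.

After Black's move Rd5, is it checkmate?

After Rd5: white king on d8; in check: yes, from the black rook on d5.
White has 4 legal replies: Kxe8, Kc8, Ke7, Rd7.
In check but a legal move exists → not checkmate.

no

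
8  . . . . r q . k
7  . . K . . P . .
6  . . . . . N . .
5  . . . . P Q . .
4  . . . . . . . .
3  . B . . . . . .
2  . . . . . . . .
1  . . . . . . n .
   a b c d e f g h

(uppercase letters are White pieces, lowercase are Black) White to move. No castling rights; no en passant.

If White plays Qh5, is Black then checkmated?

no

After Qh5: black king on h8; in check: yes, from the white queen on h5.
Black has 2 legal replies: Kg7, Qh6.
In check but a legal move exists → not checkmate.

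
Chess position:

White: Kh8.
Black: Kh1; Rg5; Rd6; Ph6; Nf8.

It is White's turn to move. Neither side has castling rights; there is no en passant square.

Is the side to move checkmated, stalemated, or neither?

stalemate

White to move; white king on h8.
In check: no.
King squares — g7: attacked by Rg5; h7: attacked by Nf8; g8: attacked by Rg5.
Legal moves for White: none.
Not in check and no legal moves → stalemate.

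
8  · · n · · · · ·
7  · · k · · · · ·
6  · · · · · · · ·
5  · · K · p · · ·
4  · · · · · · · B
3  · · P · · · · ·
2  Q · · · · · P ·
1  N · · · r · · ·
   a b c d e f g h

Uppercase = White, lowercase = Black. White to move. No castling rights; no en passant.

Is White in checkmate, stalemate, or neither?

White to move; white king on c5.
In check: no.
Legal moves for White include: Kd5, Kb5, Kc4, Kb4, Bd8+, Be7, Bf6, Bg5, Bg3, Bf2, Bxe1, Qg8, Qa8, Qf7+, Qa7+, Qe6, Qa6, Qd5, ... (list truncated; more exist).
White has legal moves and is not in check → neither.

neither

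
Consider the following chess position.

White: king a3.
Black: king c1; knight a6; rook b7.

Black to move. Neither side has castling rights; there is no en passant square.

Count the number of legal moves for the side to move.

Black to move; king on c1.
In check: no.
Legal moves: Rb8, Rh7, Rg7, Rf7, Re7, Rd7, Rc7, Ra7, Rb6, Rb5, Rb4, Rb3+, Rb2, Rb1, Nb8, Nc7, Nc5, Nb4, Kd2, Kc2, Kd1, Kb1.
Count: 22.

22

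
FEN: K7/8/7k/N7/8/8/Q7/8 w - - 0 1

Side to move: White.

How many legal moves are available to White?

24

White to move; king on a8.
In check: no.
Legal moves: Kb8, Kb7, Ka7, Nb7, Nc6, Nc4, Nb3, Qg8, Qf7, Qe6+, Qd5, Qc4, Qa4, Qb3, Qa3, Qh2+, Qg2, Qf2, Qe2, Qd2+, Qc2, Qb2, Qb1, Qa1.
Count: 24.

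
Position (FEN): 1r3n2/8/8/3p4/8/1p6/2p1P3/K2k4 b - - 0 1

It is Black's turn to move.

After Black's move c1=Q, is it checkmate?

After c1=Q: white king on a1; in check: yes, from the black queen on c1.
King squares — b1: attacked by Qc1; a2: attacked by Pb3; b2: attacked by Qc1.
White has no legal moves → checkmate.

yes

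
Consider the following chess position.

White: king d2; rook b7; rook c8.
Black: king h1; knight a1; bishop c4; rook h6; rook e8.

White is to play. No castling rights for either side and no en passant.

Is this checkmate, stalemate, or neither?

neither

White to move; white king on d2.
In check: no.
Legal moves for White include: Rxe8, Rd8, Rcb8, Ra8, Rcc7, Rc6, Rc5, Rxc4, Rbb8, Rh7, Rg7, Rf7, Re7, Rd7, Rbc7, Ra7, Rb6, Rb5, ... (list truncated; more exist).
White has legal moves and is not in check → neither.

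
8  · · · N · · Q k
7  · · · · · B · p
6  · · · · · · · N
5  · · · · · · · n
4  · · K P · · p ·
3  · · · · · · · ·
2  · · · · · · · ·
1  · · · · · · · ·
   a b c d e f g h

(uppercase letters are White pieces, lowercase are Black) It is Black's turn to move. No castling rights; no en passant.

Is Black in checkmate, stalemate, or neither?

Black to move; black king on h8.
In check: yes, from the white queen on g8.
King squares — g7: attacked by Qg8; h7: own pawn; g8: attacked by Nh6.
Legal moves for Black: none.
In check with no legal moves → checkmate.

checkmate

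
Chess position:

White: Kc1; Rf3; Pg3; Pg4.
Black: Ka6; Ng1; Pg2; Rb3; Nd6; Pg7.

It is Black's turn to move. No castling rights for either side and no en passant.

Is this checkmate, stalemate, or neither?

neither

Black to move; black king on a6.
In check: no.
Legal moves for Black include: Ne8, Nc8, Nf7, Nb7, Nf5, Nb5, Ne4, Nc4, Kb7, Ka7, Kb6, Kb5, Ka5, Rb8, Rb7, Rb6, Rb5, Rb4, ... (list truncated; more exist).
Black has legal moves and is not in check → neither.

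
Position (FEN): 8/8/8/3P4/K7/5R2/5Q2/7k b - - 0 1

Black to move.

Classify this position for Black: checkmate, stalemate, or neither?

Black to move; black king on h1.
In check: no.
King squares — g1: attacked by Qf2; g2: attacked by Qf2; h2: attacked by Qf2.
Legal moves for Black: none.
Not in check and no legal moves → stalemate.

stalemate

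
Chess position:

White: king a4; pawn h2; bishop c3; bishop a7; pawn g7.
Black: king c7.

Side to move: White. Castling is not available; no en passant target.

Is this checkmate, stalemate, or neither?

neither

White to move; white king on a4.
In check: no.
Legal moves for White include: Bb8+, Bb6+, Bc5, Bad4, Be3, Bf2, Bg1, Kb5, Ka5, Kb4, Kb3, Ka3, Bf6, Be5+, Ba5+, Bcd4, Bb4, Bd2, ... (list truncated; more exist).
White has legal moves and is not in check → neither.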